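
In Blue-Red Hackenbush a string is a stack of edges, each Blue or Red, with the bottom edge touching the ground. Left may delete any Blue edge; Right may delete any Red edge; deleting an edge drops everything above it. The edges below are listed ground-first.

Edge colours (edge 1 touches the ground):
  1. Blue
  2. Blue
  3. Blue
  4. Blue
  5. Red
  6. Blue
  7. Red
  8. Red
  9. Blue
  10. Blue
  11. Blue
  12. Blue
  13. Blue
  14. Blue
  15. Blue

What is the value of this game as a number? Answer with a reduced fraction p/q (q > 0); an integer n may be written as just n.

7423/2048

Recurse on prefixes of the 15-edge string Blue Blue Blue Blue Red Blue Red Red Blue Blue Blue Blue Blue Blue Blue:
B: Left { 0 }, Right { ∅ } ⇒ simplest 1
BB: Left { 0; 1 }, Right { ∅ } ⇒ simplest 2
BBB: Left { 0; 1; 2 }, Right { ∅ } ⇒ simplest 3
BBBB: Left { 0; 1; 2; 3 }, Right { ∅ } ⇒ simplest 4
BBBBR: Left { 0; 1; 2; 3 }, Right { 4 } ⇒ simplest 7/2
BBBBRB: Left { 0; 1; 2; 3; 7/2 }, Right { 4 } ⇒ simplest 15/4
BBBBRBR: Left { 0; 1; 2; 3; 7/2 }, Right { 15/4; 4 } ⇒ simplest 29/8
BBBBRBRR: Left { 0; 1; 2; 3; 7/2 }, Right { 29/8; 15/4; 4 } ⇒ simplest 57/16
BBBBRBRRB: Left { 0; 1; 2; 3; 7/2; 57/16 }, Right { 29/8; 15/4; 4 } ⇒ simplest 115/32
BBBBRBRRBB: Left { 0; 1; 2; 3; 7/2; 57/16; 115/32 }, Right { 29/8; 15/4; 4 } ⇒ simplest 231/64
BBBBRBRRBBB: Left { 0; 1; 2; 3; 7/2; 57/16; 115/32; 231/64 }, Right { 29/8; 15/4; 4 } ⇒ simplest 463/128
BBBBRBRRBBBB: Left { 0; 1; 2; 3; 7/2; 57/16; 115/32; 231/64; 463/128 }, Right { 29/8; 15/4; 4 } ⇒ simplest 927/256
BBBBRBRRBBBBB: Left { 0; 1; 2; 3; 7/2; 57/16; 115/32; 231/64; 463/128; 927/256 }, Right { 29/8; 15/4; 4 } ⇒ simplest 1855/512
BBBBRBRRBBBBBB: Left { 0; 1; 2; 3; 7/2; 57/16; 115/32; 231/64; 463/128; 927/256; 1855/512 }, Right { 29/8; 15/4; 4 } ⇒ simplest 3711/1024
BBBBRBRRBBBBBBB: Left { 0; 1; 2; 3; 7/2; 57/16; 115/32; 231/64; 463/128; 927/256; 1855/512; 3711/1024 }, Right { 29/8; 15/4; 4 } ⇒ simplest 7423/2048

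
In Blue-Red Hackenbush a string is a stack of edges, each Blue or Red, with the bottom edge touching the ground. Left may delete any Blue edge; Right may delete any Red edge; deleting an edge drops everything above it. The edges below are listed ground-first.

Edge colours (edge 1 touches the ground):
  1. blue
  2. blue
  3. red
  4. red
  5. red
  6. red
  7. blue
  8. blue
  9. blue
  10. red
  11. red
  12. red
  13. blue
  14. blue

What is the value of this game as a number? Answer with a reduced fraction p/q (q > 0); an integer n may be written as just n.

Recurse on prefixes of the 14-edge string blue blue red red red red blue blue blue red red red blue blue:
value(b) = { 0 | (no moves) } -> 1
value(bb) = { 0, 1 | (no moves) } -> 2
value(bbr) = { 0, 1 | 2 } -> 3/2
value(bbrr) = { 0, 1 | 3/2, 2 } -> 5/4
value(bbrrr) = { 0, 1 | 5/4, 3/2, 2 } -> 9/8
value(bbrrrr) = { 0, 1 | 9/8, 5/4, 3/2, 2 } -> 17/16
value(bbrrrrb) = { 0, 1, 17/16 | 9/8, 5/4, 3/2, 2 } -> 35/32
value(bbrrrrbb) = { 0, 1, 17/16, 35/32 | 9/8, 5/4, 3/2, 2 } -> 71/64
value(bbrrrrbbb) = { 0, 1, 17/16, 35/32, 71/64 | 9/8, 5/4, 3/2, 2 } -> 143/128
value(bbrrrrbbbr) = { 0, 1, 17/16, 35/32, 71/64 | 143/128, 9/8, 5/4, 3/2, 2 } -> 285/256
value(bbrrrrbbbrr) = { 0, 1, 17/16, 35/32, 71/64 | 285/256, 143/128, 9/8, 5/4, 3/2, 2 } -> 569/512
value(bbrrrrbbbrrr) = { 0, 1, 17/16, 35/32, 71/64 | 569/512, 285/256, 143/128, 9/8, 5/4, 3/2, 2 } -> 1137/1024
value(bbrrrrbbbrrrb) = { 0, 1, 17/16, 35/32, 71/64, 1137/1024 | 569/512, 285/256, 143/128, 9/8, 5/4, 3/2, 2 } -> 2275/2048
value(bbrrrrbbbrrrbb) = { 0, 1, 17/16, 35/32, 71/64, 1137/1024, 2275/2048 | 569/512, 285/256, 143/128, 9/8, 5/4, 3/2, 2 } -> 4551/4096

4551/4096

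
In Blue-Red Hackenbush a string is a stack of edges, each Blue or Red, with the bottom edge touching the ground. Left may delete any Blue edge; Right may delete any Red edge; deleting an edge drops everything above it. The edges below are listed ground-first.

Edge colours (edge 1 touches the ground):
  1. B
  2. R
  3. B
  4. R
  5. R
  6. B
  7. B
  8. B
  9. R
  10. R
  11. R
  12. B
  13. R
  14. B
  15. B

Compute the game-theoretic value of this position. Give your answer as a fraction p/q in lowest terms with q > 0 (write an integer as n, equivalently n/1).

10007/16384

step 1: add B to get B; options L={ 0 } R={ ∅ } -> 1
step 2: add R to get BR; options L={ 0 } R={ 1 } -> 1/2
step 3: add B to get BRB; options L={ 0,1/2 } R={ 1 } -> 3/4
step 4: add R to get BRBR; options L={ 0,1/2 } R={ 3/4,1 } -> 5/8
step 5: add R to get BRBRR; options L={ 0,1/2 } R={ 5/8,3/4,1 } -> 9/16
step 6: add B to get BRBRRB; options L={ 0,1/2,9/16 } R={ 5/8,3/4,1 } -> 19/32
step 7: add B to get BRBRRBB; options L={ 0,1/2,9/16,19/32 } R={ 5/8,3/4,1 } -> 39/64
step 8: add B to get BRBRRBBB; options L={ 0,1/2,9/16,19/32,39/64 } R={ 5/8,3/4,1 } -> 79/128
step 9: add R to get BRBRRBBBR; options L={ 0,1/2,9/16,19/32,39/64 } R={ 79/128,5/8,3/4,1 } -> 157/256
step 10: add R to get BRBRRBBBRR; options L={ 0,1/2,9/16,19/32,39/64 } R={ 157/256,79/128,5/8,3/4,1 } -> 313/512
step 11: add R to get BRBRRBBBRRR; options L={ 0,1/2,9/16,19/32,39/64 } R={ 313/512,157/256,79/128,5/8,3/4,1 } -> 625/1024
step 12: add B to get BRBRRBBBRRRB; options L={ 0,1/2,9/16,19/32,39/64,625/1024 } R={ 313/512,157/256,79/128,5/8,3/4,1 } -> 1251/2048
step 13: add R to get BRBRRBBBRRRBR; options L={ 0,1/2,9/16,19/32,39/64,625/1024 } R={ 1251/2048,313/512,157/256,79/128,5/8,3/4,1 } -> 2501/4096
step 14: add B to get BRBRRBBBRRRBRB; options L={ 0,1/2,9/16,19/32,39/64,625/1024,2501/4096 } R={ 1251/2048,313/512,157/256,79/128,5/8,3/4,1 } -> 5003/8192
step 15: add B to get BRBRRBBBRRRBRBB; options L={ 0,1/2,9/16,19/32,39/64,625/1024,2501/4096,5003/8192 } R={ 1251/2048,313/512,157/256,79/128,5/8,3/4,1 } -> 10007/16384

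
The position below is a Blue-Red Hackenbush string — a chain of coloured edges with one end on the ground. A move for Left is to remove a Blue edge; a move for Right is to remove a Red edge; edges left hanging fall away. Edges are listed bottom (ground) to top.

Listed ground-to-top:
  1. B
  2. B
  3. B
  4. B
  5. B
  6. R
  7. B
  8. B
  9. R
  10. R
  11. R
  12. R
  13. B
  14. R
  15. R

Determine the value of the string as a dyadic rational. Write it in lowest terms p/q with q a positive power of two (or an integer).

Prefix values for B B B B B R B B R R R R B R R via {L|R} + simplicity:
B: Left { 0 }, Right {  } gives simplest 1
BB: Left { 0, 1 }, Right {  } gives simplest 2
BBB: Left { 0, 1, 2 }, Right {  } gives simplest 3
BBBB: Left { 0, 1, 2, 3 }, Right {  } gives simplest 4
BBBBB: Left { 0, 1, 2, 3, 4 }, Right {  } gives simplest 5
BBBBBR: Left { 0, 1, 2, 3, 4 }, Right { 5 } gives simplest 9/2
BBBBBRB: Left { 0, 1, 2, 3, 4, 9/2 }, Right { 5 } gives simplest 19/4
BBBBBRBB: Left { 0, 1, 2, 3, 4, 9/2, 19/4 }, Right { 5 } gives simplest 39/8
BBBBBRBBR: Left { 0, 1, 2, 3, 4, 9/2, 19/4 }, Right { 39/8, 5 } gives simplest 77/16
BBBBBRBBRR: Left { 0, 1, 2, 3, 4, 9/2, 19/4 }, Right { 77/16, 39/8, 5 } gives simplest 153/32
BBBBBRBBRRR: Left { 0, 1, 2, 3, 4, 9/2, 19/4 }, Right { 153/32, 77/16, 39/8, 5 } gives simplest 305/64
BBBBBRBBRRRR: Left { 0, 1, 2, 3, 4, 9/2, 19/4 }, Right { 305/64, 153/32, 77/16, 39/8, 5 } gives simplest 609/128
BBBBBRBBRRRRB: Left { 0, 1, 2, 3, 4, 9/2, 19/4, 609/128 }, Right { 305/64, 153/32, 77/16, 39/8, 5 } gives simplest 1219/256
BBBBBRBBRRRRBR: Left { 0, 1, 2, 3, 4, 9/2, 19/4, 609/128 }, Right { 1219/256, 305/64, 153/32, 77/16, 39/8, 5 } gives simplest 2437/512
BBBBBRBBRRRRBRR: Left { 0, 1, 2, 3, 4, 9/2, 19/4, 609/128 }, Right { 2437/512, 1219/256, 305/64, 153/32, 77/16, 39/8, 5 } gives simplest 4873/1024

4873/1024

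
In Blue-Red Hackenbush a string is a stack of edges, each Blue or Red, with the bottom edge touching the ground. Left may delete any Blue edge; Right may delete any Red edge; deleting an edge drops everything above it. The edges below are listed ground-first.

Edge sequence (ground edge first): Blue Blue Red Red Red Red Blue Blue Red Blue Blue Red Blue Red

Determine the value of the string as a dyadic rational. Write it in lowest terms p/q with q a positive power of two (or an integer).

4533/4096

g(B) = { 0 | none } gives 1
g(BB) = { 0 1 | none } gives 2
g(BBR) = { 0 1 | 2 } gives 3/2
g(BBRR) = { 0 1 | 3/2 2 } gives 5/4
g(BBRRR) = { 0 1 | 5/4 3/2 2 } gives 9/8
g(BBRRRR) = { 0 1 | 9/8 5/4 3/2 2 } gives 17/16
g(BBRRRRB) = { 0 1 17/16 | 9/8 5/4 3/2 2 } gives 35/32
g(BBRRRRBB) = { 0 1 17/16 35/32 | 9/8 5/4 3/2 2 } gives 71/64
g(BBRRRRBBR) = { 0 1 17/16 35/32 | 71/64 9/8 5/4 3/2 2 } gives 141/128
g(BBRRRRBBRB) = { 0 1 17/16 35/32 141/128 | 71/64 9/8 5/4 3/2 2 } gives 283/256
g(BBRRRRBBRBB) = { 0 1 17/16 35/32 141/128 283/256 | 71/64 9/8 5/4 3/2 2 } gives 567/512
g(BBRRRRBBRBBR) = { 0 1 17/16 35/32 141/128 283/256 | 567/512 71/64 9/8 5/4 3/2 2 } gives 1133/1024
g(BBRRRRBBRBBRB) = { 0 1 17/16 35/32 141/128 283/256 1133/1024 | 567/512 71/64 9/8 5/4 3/2 2 } gives 2267/2048
g(BBRRRRBBRBBRBR) = { 0 1 17/16 35/32 141/128 283/256 1133/1024 | 2267/2048 567/512 71/64 9/8 5/4 3/2 2 } gives 4533/4096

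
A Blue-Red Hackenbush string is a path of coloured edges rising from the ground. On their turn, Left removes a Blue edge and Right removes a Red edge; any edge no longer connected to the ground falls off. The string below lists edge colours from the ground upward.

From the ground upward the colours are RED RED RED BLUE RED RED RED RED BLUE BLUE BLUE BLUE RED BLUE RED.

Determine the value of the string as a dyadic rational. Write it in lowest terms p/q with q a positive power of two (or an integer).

g_1 [R]  L=[·]  R=[0]  = -1
g_2 [RR]  L=[·]  R=[-1,0]  = -2
g_3 [RRR]  L=[·]  R=[-2,-1,0]  = -3
g_4 [RRRB]  L=[-3]  R=[-2,-1,0]  = -5/2
g_5 [RRRBR]  L=[-3]  R=[-5/2,-2,-1,0]  = -11/4
g_6 [RRRBRR]  L=[-3]  R=[-11/4,-5/2,-2,-1,0]  = -23/8
g_7 [RRRBRRR]  L=[-3]  R=[-23/8,-11/4,-5/2,-2,-1,0]  = -47/16
g_8 [RRRBRRRR]  L=[-3]  R=[-47/16,-23/8,-11/4,-5/2,-2,-1,0]  = -95/32
g_9 [RRRBRRRRB]  L=[-3,-95/32]  R=[-47/16,-23/8,-11/4,-5/2,-2,-1,0]  = -189/64
g_10 [RRRBRRRRBB]  L=[-3,-95/32,-189/64]  R=[-47/16,-23/8,-11/4,-5/2,-2,-1,0]  = -377/128
g_11 [RRRBRRRRBBB]  L=[-3,-95/32,-189/64,-377/128]  R=[-47/16,-23/8,-11/4,-5/2,-2,-1,0]  = -753/256
g_12 [RRRBRRRRBBBB]  L=[-3,-95/32,-189/64,-377/128,-753/256]  R=[-47/16,-23/8,-11/4,-5/2,-2,-1,0]  = -1505/512
g_13 [RRRBRRRRBBBBR]  L=[-3,-95/32,-189/64,-377/128,-753/256]  R=[-1505/512,-47/16,-23/8,-11/4,-5/2,-2,-1,0]  = -3011/1024
g_14 [RRRBRRRRBBBBRB]  L=[-3,-95/32,-189/64,-377/128,-753/256,-3011/1024]  R=[-1505/512,-47/16,-23/8,-11/4,-5/2,-2,-1,0]  = -6021/2048
g_15 [RRRBRRRRBBBBRBR]  L=[-3,-95/32,-189/64,-377/128,-753/256,-3011/1024]  R=[-6021/2048,-1505/512,-47/16,-23/8,-11/4,-5/2,-2,-1,0]  = -12043/4096

-12043/4096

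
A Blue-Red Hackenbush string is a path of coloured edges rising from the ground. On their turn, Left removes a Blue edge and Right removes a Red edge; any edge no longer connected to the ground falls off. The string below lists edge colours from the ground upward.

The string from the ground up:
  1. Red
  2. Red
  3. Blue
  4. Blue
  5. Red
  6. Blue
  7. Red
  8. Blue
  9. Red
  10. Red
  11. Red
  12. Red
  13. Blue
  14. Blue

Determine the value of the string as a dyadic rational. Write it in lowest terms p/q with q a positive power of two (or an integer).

-5497/4096

step 1: add Red to get R; options L={ none } R={ 0 } gives -1
step 2: add Red to get RR; options L={ none } R={ -1 0 } gives -2
step 3: add Blue to get RRB; options L={ -2 } R={ -1 0 } gives -3/2
step 4: add Blue to get RRBB; options L={ -2 -3/2 } R={ -1 0 } gives -5/4
step 5: add Red to get RRBBR; options L={ -2 -3/2 } R={ -5/4 -1 0 } gives -11/8
step 6: add Blue to get RRBBRB; options L={ -2 -3/2 -11/8 } R={ -5/4 -1 0 } gives -21/16
step 7: add Red to get RRBBRBR; options L={ -2 -3/2 -11/8 } R={ -21/16 -5/4 -1 0 } gives -43/32
step 8: add Blue to get RRBBRBRB; options L={ -2 -3/2 -11/8 -43/32 } R={ -21/16 -5/4 -1 0 } gives -85/64
step 9: add Red to get RRBBRBRBR; options L={ -2 -3/2 -11/8 -43/32 } R={ -85/64 -21/16 -5/4 -1 0 } gives -171/128
step 10: add Red to get RRBBRBRBRR; options L={ -2 -3/2 -11/8 -43/32 } R={ -171/128 -85/64 -21/16 -5/4 -1 0 } gives -343/256
step 11: add Red to get RRBBRBRBRRR; options L={ -2 -3/2 -11/8 -43/32 } R={ -343/256 -171/128 -85/64 -21/16 -5/4 -1 0 } gives -687/512
step 12: add Red to get RRBBRBRBRRRR; options L={ -2 -3/2 -11/8 -43/32 } R={ -687/512 -343/256 -171/128 -85/64 -21/16 -5/4 -1 0 } gives -1375/1024
step 13: add Blue to get RRBBRBRBRRRRB; options L={ -2 -3/2 -11/8 -43/32 -1375/1024 } R={ -687/512 -343/256 -171/128 -85/64 -21/16 -5/4 -1 0 } gives -2749/2048
step 14: add Blue to get RRBBRBRBRRRRBB; options L={ -2 -3/2 -11/8 -43/32 -1375/1024 -2749/2048 } R={ -687/512 -343/256 -171/128 -85/64 -21/16 -5/4 -1 0 } gives -5497/4096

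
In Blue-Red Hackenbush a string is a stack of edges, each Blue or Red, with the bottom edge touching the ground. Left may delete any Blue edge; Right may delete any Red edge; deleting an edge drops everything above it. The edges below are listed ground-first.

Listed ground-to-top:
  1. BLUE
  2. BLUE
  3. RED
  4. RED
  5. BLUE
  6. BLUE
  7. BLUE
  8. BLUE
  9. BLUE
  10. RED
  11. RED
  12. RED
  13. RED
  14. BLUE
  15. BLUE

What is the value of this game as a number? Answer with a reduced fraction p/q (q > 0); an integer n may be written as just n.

val_1 [B]  L=[0]  R=[·]  -> 1
val_2 [BB]  L=[0, 1]  R=[·]  -> 2
val_3 [BBR]  L=[0, 1]  R=[2]  -> 3/2
val_4 [BBRR]  L=[0, 1]  R=[3/2, 2]  -> 5/4
val_5 [BBRRB]  L=[0, 1, 5/4]  R=[3/2, 2]  -> 11/8
val_6 [BBRRBB]  L=[0, 1, 5/4, 11/8]  R=[3/2, 2]  -> 23/16
val_7 [BBRRBBB]  L=[0, 1, 5/4, 11/8, 23/16]  R=[3/2, 2]  -> 47/32
val_8 [BBRRBBBB]  L=[0, 1, 5/4, 11/8, 23/16, 47/32]  R=[3/2, 2]  -> 95/64
val_9 [BBRRBBBBB]  L=[0, 1, 5/4, 11/8, 23/16, 47/32, 95/64]  R=[3/2, 2]  -> 191/128
val_10 [BBRRBBBBBR]  L=[0, 1, 5/4, 11/8, 23/16, 47/32, 95/64]  R=[191/128, 3/2, 2]  -> 381/256
val_11 [BBRRBBBBBRR]  L=[0, 1, 5/4, 11/8, 23/16, 47/32, 95/64]  R=[381/256, 191/128, 3/2, 2]  -> 761/512
val_12 [BBRRBBBBBRRR]  L=[0, 1, 5/4, 11/8, 23/16, 47/32, 95/64]  R=[761/512, 381/256, 191/128, 3/2, 2]  -> 1521/1024
val_13 [BBRRBBBBBRRRR]  L=[0, 1, 5/4, 11/8, 23/16, 47/32, 95/64]  R=[1521/1024, 761/512, 381/256, 191/128, 3/2, 2]  -> 3041/2048
val_14 [BBRRBBBBBRRRRB]  L=[0, 1, 5/4, 11/8, 23/16, 47/32, 95/64, 3041/2048]  R=[1521/1024, 761/512, 381/256, 191/128, 3/2, 2]  -> 6083/4096
val_15 [BBRRBBBBBRRRRBB]  L=[0, 1, 5/4, 11/8, 23/16, 47/32, 95/64, 3041/2048, 6083/4096]  R=[1521/1024, 761/512, 381/256, 191/128, 3/2, 2]  -> 12167/8192

12167/8192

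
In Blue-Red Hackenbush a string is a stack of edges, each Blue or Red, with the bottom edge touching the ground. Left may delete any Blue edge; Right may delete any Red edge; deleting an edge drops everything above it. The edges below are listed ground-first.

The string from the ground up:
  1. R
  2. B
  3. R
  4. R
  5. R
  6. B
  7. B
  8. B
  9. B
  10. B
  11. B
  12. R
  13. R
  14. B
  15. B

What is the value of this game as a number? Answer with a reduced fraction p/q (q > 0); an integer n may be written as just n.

Recurse on prefixes of the 15-edge string R B R R R B B B B B B R R B B:
step 1: add R to get R; options L={ ∅ } R={ 0 } ⇒ -1
step 2: add B to get RB; options L={ -1 } R={ 0 } ⇒ -1/2
step 3: add R to get RBR; options L={ -1 } R={ -1/2, 0 } ⇒ -3/4
step 4: add R to get RBRR; options L={ -1 } R={ -3/4, -1/2, 0 } ⇒ -7/8
step 5: add R to get RBRRR; options L={ -1 } R={ -7/8, -3/4, -1/2, 0 } ⇒ -15/16
step 6: add B to get RBRRRB; options L={ -1, -15/16 } R={ -7/8, -3/4, -1/2, 0 } ⇒ -29/32
step 7: add B to get RBRRRBB; options L={ -1, -15/16, -29/32 } R={ -7/8, -3/4, -1/2, 0 } ⇒ -57/64
step 8: add B to get RBRRRBBB; options L={ -1, -15/16, -29/32, -57/64 } R={ -7/8, -3/4, -1/2, 0 } ⇒ -113/128
step 9: add B to get RBRRRBBBB; options L={ -1, -15/16, -29/32, -57/64, -113/128 } R={ -7/8, -3/4, -1/2, 0 } ⇒ -225/256
step 10: add B to get RBRRRBBBBB; options L={ -1, -15/16, -29/32, -57/64, -113/128, -225/256 } R={ -7/8, -3/4, -1/2, 0 } ⇒ -449/512
step 11: add B to get RBRRRBBBBBB; options L={ -1, -15/16, -29/32, -57/64, -113/128, -225/256, -449/512 } R={ -7/8, -3/4, -1/2, 0 } ⇒ -897/1024
step 12: add R to get RBRRRBBBBBBR; options L={ -1, -15/16, -29/32, -57/64, -113/128, -225/256, -449/512 } R={ -897/1024, -7/8, -3/4, -1/2, 0 } ⇒ -1795/2048
step 13: add R to get RBRRRBBBBBBRR; options L={ -1, -15/16, -29/32, -57/64, -113/128, -225/256, -449/512 } R={ -1795/2048, -897/1024, -7/8, -3/4, -1/2, 0 } ⇒ -3591/4096
step 14: add B to get RBRRRBBBBBBRRB; options L={ -1, -15/16, -29/32, -57/64, -113/128, -225/256, -449/512, -3591/4096 } R={ -1795/2048, -897/1024, -7/8, -3/4, -1/2, 0 } ⇒ -7181/8192
step 15: add B to get RBRRRBBBBBBRRBB; options L={ -1, -15/16, -29/32, -57/64, -113/128, -225/256, -449/512, -3591/4096, -7181/8192 } R={ -1795/2048, -897/1024, -7/8, -3/4, -1/2, 0 } ⇒ -14361/16384

-14361/16384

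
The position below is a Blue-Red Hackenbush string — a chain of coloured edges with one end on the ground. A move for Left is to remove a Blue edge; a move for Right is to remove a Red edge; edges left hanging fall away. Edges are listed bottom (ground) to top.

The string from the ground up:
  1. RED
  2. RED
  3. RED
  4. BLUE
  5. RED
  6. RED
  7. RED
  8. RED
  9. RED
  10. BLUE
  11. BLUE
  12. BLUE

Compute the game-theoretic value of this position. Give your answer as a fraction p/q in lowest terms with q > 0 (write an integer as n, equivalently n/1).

-1521/512

1 of 12 · R · max L −∞ · min R 0 = -1
2 of 12 · RR · max L −∞ · min R -1 = -2
3 of 12 · RRR · max L −∞ · min R -2 = -3
4 of 12 · RRRB · max L -3 · min R -2 = -5/2
5 of 12 · RRRBR · max L -3 · min R -5/2 = -11/4
6 of 12 · RRRBRR · max L -3 · min R -11/4 = -23/8
7 of 12 · RRRBRRR · max L -3 · min R -23/8 = -47/16
8 of 12 · RRRBRRRR · max L -3 · min R -47/16 = -95/32
9 of 12 · RRRBRRRRR · max L -3 · min R -95/32 = -191/64
10 of 12 · RRRBRRRRRB · max L -191/64 · min R -95/32 = -381/128
11 of 12 · RRRBRRRRRBB · max L -381/128 · min R -95/32 = -761/256
12 of 12 · RRRBRRRRRBBB · max L -761/256 · min R -95/32 = -1521/512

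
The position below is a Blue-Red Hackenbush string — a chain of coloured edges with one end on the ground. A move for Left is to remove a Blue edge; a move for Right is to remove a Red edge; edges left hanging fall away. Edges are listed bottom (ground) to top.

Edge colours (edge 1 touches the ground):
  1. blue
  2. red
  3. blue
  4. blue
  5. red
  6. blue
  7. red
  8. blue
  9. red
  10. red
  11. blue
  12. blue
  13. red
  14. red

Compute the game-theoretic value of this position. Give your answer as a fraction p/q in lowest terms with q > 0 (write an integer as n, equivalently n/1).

6809/8192

1 of 14 · b · max L 0 · min R +∞ ⇒ 1
2 of 14 · br · max L 0 · min R 1 ⇒ 1/2
3 of 14 · brb · max L 1/2 · min R 1 ⇒ 3/4
4 of 14 · brbb · max L 3/4 · min R 1 ⇒ 7/8
5 of 14 · brbbr · max L 3/4 · min R 7/8 ⇒ 13/16
6 of 14 · brbbrb · max L 13/16 · min R 7/8 ⇒ 27/32
7 of 14 · brbbrbr · max L 13/16 · min R 27/32 ⇒ 53/64
8 of 14 · brbbrbrb · max L 53/64 · min R 27/32 ⇒ 107/128
9 of 14 · brbbrbrbr · max L 53/64 · min R 107/128 ⇒ 213/256
10 of 14 · brbbrbrbrr · max L 53/64 · min R 213/256 ⇒ 425/512
11 of 14 · brbbrbrbrrb · max L 425/512 · min R 213/256 ⇒ 851/1024
12 of 14 · brbbrbrbrrbb · max L 851/1024 · min R 213/256 ⇒ 1703/2048
13 of 14 · brbbrbrbrrbbr · max L 851/1024 · min R 1703/2048 ⇒ 3405/4096
14 of 14 · brbbrbrbrrbbrr · max L 851/1024 · min R 3405/4096 ⇒ 6809/8192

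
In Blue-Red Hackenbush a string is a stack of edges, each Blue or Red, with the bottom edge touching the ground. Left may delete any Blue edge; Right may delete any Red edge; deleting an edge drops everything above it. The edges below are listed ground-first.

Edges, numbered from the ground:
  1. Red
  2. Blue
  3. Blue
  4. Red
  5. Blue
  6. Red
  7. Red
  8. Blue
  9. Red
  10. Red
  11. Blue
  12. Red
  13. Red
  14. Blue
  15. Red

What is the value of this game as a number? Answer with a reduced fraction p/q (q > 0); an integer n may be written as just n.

-5851/16384

1 of 15 · R · max L −∞ · min R 0 so -1
2 of 15 · RB · max L -1 · min R 0 so -1/2
3 of 15 · RBB · max L -1/2 · min R 0 so -1/4
4 of 15 · RBBR · max L -1/2 · min R -1/4 so -3/8
5 of 15 · RBBRB · max L -3/8 · min R -1/4 so -5/16
6 of 15 · RBBRBR · max L -3/8 · min R -5/16 so -11/32
7 of 15 · RBBRBRR · max L -3/8 · min R -11/32 so -23/64
8 of 15 · RBBRBRRB · max L -23/64 · min R -11/32 so -45/128
9 of 15 · RBBRBRRBR · max L -23/64 · min R -45/128 so -91/256
10 of 15 · RBBRBRRBRR · max L -23/64 · min R -91/256 so -183/512
11 of 15 · RBBRBRRBRRB · max L -183/512 · min R -91/256 so -365/1024
12 of 15 · RBBRBRRBRRBR · max L -183/512 · min R -365/1024 so -731/2048
13 of 15 · RBBRBRRBRRBRR · max L -183/512 · min R -731/2048 so -1463/4096
14 of 15 · RBBRBRRBRRBRRB · max L -1463/4096 · min R -731/2048 so -2925/8192
15 of 15 · RBBRBRRBRRBRRBR · max L -1463/4096 · min R -2925/8192 so -5851/16384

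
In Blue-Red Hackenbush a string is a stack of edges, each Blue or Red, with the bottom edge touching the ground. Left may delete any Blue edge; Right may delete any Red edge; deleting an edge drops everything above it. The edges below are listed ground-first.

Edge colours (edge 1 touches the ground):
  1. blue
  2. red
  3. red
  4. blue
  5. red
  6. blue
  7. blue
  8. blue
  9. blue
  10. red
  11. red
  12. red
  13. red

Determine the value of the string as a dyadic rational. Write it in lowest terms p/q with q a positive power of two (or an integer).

Prefix values for blue red red blue red blue blue blue blue red red red red via {L|R} + simplicity:
b: Left { 0 }, Right { none } so simplest 1
br: Left { 0 }, Right { 1 } so simplest 1/2
brr: Left { 0 }, Right { 1/2,1 } so simplest 1/4
brrb: Left { 0,1/4 }, Right { 1/2,1 } so simplest 3/8
brrbr: Left { 0,1/4 }, Right { 3/8,1/2,1 } so simplest 5/16
brrbrb: Left { 0,1/4,5/16 }, Right { 3/8,1/2,1 } so simplest 11/32
brrbrbb: Left { 0,1/4,5/16,11/32 }, Right { 3/8,1/2,1 } so simplest 23/64
brrbrbbb: Left { 0,1/4,5/16,11/32,23/64 }, Right { 3/8,1/2,1 } so simplest 47/128
brrbrbbbb: Left { 0,1/4,5/16,11/32,23/64,47/128 }, Right { 3/8,1/2,1 } so simplest 95/256
brrbrbbbbr: Left { 0,1/4,5/16,11/32,23/64,47/128 }, Right { 95/256,3/8,1/2,1 } so simplest 189/512
brrbrbbbbrr: Left { 0,1/4,5/16,11/32,23/64,47/128 }, Right { 189/512,95/256,3/8,1/2,1 } so simplest 377/1024
brrbrbbbbrrr: Left { 0,1/4,5/16,11/32,23/64,47/128 }, Right { 377/1024,189/512,95/256,3/8,1/2,1 } so simplest 753/2048
brrbrbbbbrrrr: Left { 0,1/4,5/16,11/32,23/64,47/128 }, Right { 753/2048,377/1024,189/512,95/256,3/8,1/2,1 } so simplest 1505/4096

1505/4096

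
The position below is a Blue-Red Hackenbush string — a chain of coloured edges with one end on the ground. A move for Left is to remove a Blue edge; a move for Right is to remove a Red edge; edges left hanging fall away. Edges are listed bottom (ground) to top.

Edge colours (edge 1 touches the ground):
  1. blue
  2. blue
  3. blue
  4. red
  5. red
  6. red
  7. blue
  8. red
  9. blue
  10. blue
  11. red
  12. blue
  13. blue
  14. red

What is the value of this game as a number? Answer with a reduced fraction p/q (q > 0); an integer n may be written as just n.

1 of 14 · b · max L 0 · min R +∞ ⇒ 1
2 of 14 · bb · max L 1 · min R +∞ ⇒ 2
3 of 14 · bbb · max L 2 · min R +∞ ⇒ 3
4 of 14 · bbbr · max L 2 · min R 3 ⇒ 5/2
5 of 14 · bbbrr · max L 2 · min R 5/2 ⇒ 9/4
6 of 14 · bbbrrr · max L 2 · min R 9/4 ⇒ 17/8
7 of 14 · bbbrrrb · max L 17/8 · min R 9/4 ⇒ 35/16
8 of 14 · bbbrrrbr · max L 17/8 · min R 35/16 ⇒ 69/32
9 of 14 · bbbrrrbrb · max L 69/32 · min R 35/16 ⇒ 139/64
10 of 14 · bbbrrrbrbb · max L 139/64 · min R 35/16 ⇒ 279/128
11 of 14 · bbbrrrbrbbr · max L 139/64 · min R 279/128 ⇒ 557/256
12 of 14 · bbbrrrbrbbrb · max L 557/256 · min R 279/128 ⇒ 1115/512
13 of 14 · bbbrrrbrbbrbb · max L 1115/512 · min R 279/128 ⇒ 2231/1024
14 of 14 · bbbrrrbrbbrbbr · max L 1115/512 · min R 2231/1024 ⇒ 4461/2048

4461/2048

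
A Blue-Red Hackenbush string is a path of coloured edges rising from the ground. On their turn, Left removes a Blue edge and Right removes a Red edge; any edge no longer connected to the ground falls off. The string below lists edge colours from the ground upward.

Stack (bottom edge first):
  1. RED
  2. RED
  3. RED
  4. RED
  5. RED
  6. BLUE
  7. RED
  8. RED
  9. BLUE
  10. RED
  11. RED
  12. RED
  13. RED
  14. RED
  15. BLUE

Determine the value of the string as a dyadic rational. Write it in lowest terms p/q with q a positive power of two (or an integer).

step 1: add RED to get R; options L={  } R={ 0 } gives -1
step 2: add RED to get RR; options L={  } R={ -1; 0 } gives -2
step 3: add RED to get RRR; options L={  } R={ -2; -1; 0 } gives -3
step 4: add RED to get RRRR; options L={  } R={ -3; -2; -1; 0 } gives -4
step 5: add RED to get RRRRR; options L={  } R={ -4; -3; -2; -1; 0 } gives -5
step 6: add BLUE to get RRRRRB; options L={ -5 } R={ -4; -3; -2; -1; 0 } gives -9/2
step 7: add RED to get RRRRRBR; options L={ -5 } R={ -9/2; -4; -3; -2; -1; 0 } gives -19/4
step 8: add RED to get RRRRRBRR; options L={ -5 } R={ -19/4; -9/2; -4; -3; -2; -1; 0 } gives -39/8
step 9: add BLUE to get RRRRRBRRB; options L={ -5; -39/8 } R={ -19/4; -9/2; -4; -3; -2; -1; 0 } gives -77/16
step 10: add RED to get RRRRRBRRBR; options L={ -5; -39/8 } R={ -77/16; -19/4; -9/2; -4; -3; -2; -1; 0 } gives -155/32
step 11: add RED to get RRRRRBRRBRR; options L={ -5; -39/8 } R={ -155/32; -77/16; -19/4; -9/2; -4; -3; -2; -1; 0 } gives -311/64
step 12: add RED to get RRRRRBRRBRRR; options L={ -5; -39/8 } R={ -311/64; -155/32; -77/16; -19/4; -9/2; -4; -3; -2; -1; 0 } gives -623/128
step 13: add RED to get RRRRRBRRBRRRR; options L={ -5; -39/8 } R={ -623/128; -311/64; -155/32; -77/16; -19/4; -9/2; -4; -3; -2; -1; 0 } gives -1247/256
step 14: add RED to get RRRRRBRRBRRRRR; options L={ -5; -39/8 } R={ -1247/256; -623/128; -311/64; -155/32; -77/16; -19/4; -9/2; -4; -3; -2; -1; 0 } gives -2495/512
step 15: add BLUE to get RRRRRBRRBRRRRRB; options L={ -5; -39/8; -2495/512 } R={ -1247/256; -623/128; -311/64; -155/32; -77/16; -19/4; -9/2; -4; -3; -2; -1; 0 } gives -4989/1024

-4989/1024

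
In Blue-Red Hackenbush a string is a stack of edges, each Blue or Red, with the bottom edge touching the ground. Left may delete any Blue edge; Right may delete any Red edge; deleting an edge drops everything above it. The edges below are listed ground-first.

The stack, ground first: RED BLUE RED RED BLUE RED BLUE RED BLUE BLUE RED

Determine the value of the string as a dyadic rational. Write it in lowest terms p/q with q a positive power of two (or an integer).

-851/1024

value_1 [R]  L=[·]  R=[0]  gives -1
value_2 [RB]  L=[-1]  R=[0]  gives -1/2
value_3 [RBR]  L=[-1]  R=[-1/2 0]  gives -3/4
value_4 [RBRR]  L=[-1]  R=[-3/4 -1/2 0]  gives -7/8
value_5 [RBRRB]  L=[-1 -7/8]  R=[-3/4 -1/2 0]  gives -13/16
value_6 [RBRRBR]  L=[-1 -7/8]  R=[-13/16 -3/4 -1/2 0]  gives -27/32
value_7 [RBRRBRB]  L=[-1 -7/8 -27/32]  R=[-13/16 -3/4 -1/2 0]  gives -53/64
value_8 [RBRRBRBR]  L=[-1 -7/8 -27/32]  R=[-53/64 -13/16 -3/4 -1/2 0]  gives -107/128
value_9 [RBRRBRBRB]  L=[-1 -7/8 -27/32 -107/128]  R=[-53/64 -13/16 -3/4 -1/2 0]  gives -213/256
value_10 [RBRRBRBRBB]  L=[-1 -7/8 -27/32 -107/128 -213/256]  R=[-53/64 -13/16 -3/4 -1/2 0]  gives -425/512
value_11 [RBRRBRBRBBR]  L=[-1 -7/8 -27/32 -107/128 -213/256]  R=[-425/512 -53/64 -13/16 -3/4 -1/2 0]  gives -851/1024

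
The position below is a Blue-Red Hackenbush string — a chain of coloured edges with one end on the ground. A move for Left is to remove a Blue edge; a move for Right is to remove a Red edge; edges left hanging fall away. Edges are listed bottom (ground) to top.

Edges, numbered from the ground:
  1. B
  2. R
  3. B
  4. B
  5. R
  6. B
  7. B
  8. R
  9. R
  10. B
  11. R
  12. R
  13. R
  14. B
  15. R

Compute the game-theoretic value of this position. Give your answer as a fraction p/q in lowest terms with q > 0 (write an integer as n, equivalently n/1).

13893/16384

Prefix values for B R B B R B B R R B R R R B R via {L|R} + simplicity:
G(B) = { 0 | ∅ } ⇒ 1
G(BR) = { 0 | 1 } ⇒ 1/2
G(BRB) = { 0 1/2 | 1 } ⇒ 3/4
G(BRBB) = { 0 1/2 3/4 | 1 } ⇒ 7/8
G(BRBBR) = { 0 1/2 3/4 | 7/8 1 } ⇒ 13/16
G(BRBBRB) = { 0 1/2 3/4 13/16 | 7/8 1 } ⇒ 27/32
G(BRBBRBB) = { 0 1/2 3/4 13/16 27/32 | 7/8 1 } ⇒ 55/64
G(BRBBRBBR) = { 0 1/2 3/4 13/16 27/32 | 55/64 7/8 1 } ⇒ 109/128
G(BRBBRBBRR) = { 0 1/2 3/4 13/16 27/32 | 109/128 55/64 7/8 1 } ⇒ 217/256
G(BRBBRBBRRB) = { 0 1/2 3/4 13/16 27/32 217/256 | 109/128 55/64 7/8 1 } ⇒ 435/512
G(BRBBRBBRRBR) = { 0 1/2 3/4 13/16 27/32 217/256 | 435/512 109/128 55/64 7/8 1 } ⇒ 869/1024
G(BRBBRBBRRBRR) = { 0 1/2 3/4 13/16 27/32 217/256 | 869/1024 435/512 109/128 55/64 7/8 1 } ⇒ 1737/2048
G(BRBBRBBRRBRRR) = { 0 1/2 3/4 13/16 27/32 217/256 | 1737/2048 869/1024 435/512 109/128 55/64 7/8 1 } ⇒ 3473/4096
G(BRBBRBBRRBRRRB) = { 0 1/2 3/4 13/16 27/32 217/256 3473/4096 | 1737/2048 869/1024 435/512 109/128 55/64 7/8 1 } ⇒ 6947/8192
G(BRBBRBBRRBRRRBR) = { 0 1/2 3/4 13/16 27/32 217/256 3473/4096 | 6947/8192 1737/2048 869/1024 435/512 109/128 55/64 7/8 1 } ⇒ 13893/16384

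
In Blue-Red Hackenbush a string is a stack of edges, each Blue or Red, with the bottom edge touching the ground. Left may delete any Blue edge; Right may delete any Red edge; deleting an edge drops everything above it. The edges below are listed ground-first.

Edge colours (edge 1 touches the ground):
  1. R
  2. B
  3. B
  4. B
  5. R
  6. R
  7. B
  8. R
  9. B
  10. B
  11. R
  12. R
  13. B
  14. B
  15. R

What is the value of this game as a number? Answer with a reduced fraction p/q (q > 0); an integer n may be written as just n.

Build v(s[:k]) for k = 1..15, string s = R B B B R R B R B B R R B B R.
v_1 [R]  L=[—]  R=[0]  => -1
v_2 [RB]  L=[-1]  R=[0]  => -1/2
v_3 [RBB]  L=[-1; -1/2]  R=[0]  => -1/4
v_4 [RBBB]  L=[-1; -1/2; -1/4]  R=[0]  => -1/8
v_5 [RBBBR]  L=[-1; -1/2; -1/4]  R=[-1/8; 0]  => -3/16
v_6 [RBBBRR]  L=[-1; -1/2; -1/4]  R=[-3/16; -1/8; 0]  => -7/32
v_7 [RBBBRRB]  L=[-1; -1/2; -1/4; -7/32]  R=[-3/16; -1/8; 0]  => -13/64
v_8 [RBBBRRBR]  L=[-1; -1/2; -1/4; -7/32]  R=[-13/64; -3/16; -1/8; 0]  => -27/128
v_9 [RBBBRRBRB]  L=[-1; -1/2; -1/4; -7/32; -27/128]  R=[-13/64; -3/16; -1/8; 0]  => -53/256
v_10 [RBBBRRBRBB]  L=[-1; -1/2; -1/4; -7/32; -27/128; -53/256]  R=[-13/64; -3/16; -1/8; 0]  => -105/512
v_11 [RBBBRRBRBBR]  L=[-1; -1/2; -1/4; -7/32; -27/128; -53/256]  R=[-105/512; -13/64; -3/16; -1/8; 0]  => -211/1024
v_12 [RBBBRRBRBBRR]  L=[-1; -1/2; -1/4; -7/32; -27/128; -53/256]  R=[-211/1024; -105/512; -13/64; -3/16; -1/8; 0]  => -423/2048
v_13 [RBBBRRBRBBRRB]  L=[-1; -1/2; -1/4; -7/32; -27/128; -53/256; -423/2048]  R=[-211/1024; -105/512; -13/64; -3/16; -1/8; 0]  => -845/4096
v_14 [RBBBRRBRBBRRBB]  L=[-1; -1/2; -1/4; -7/32; -27/128; -53/256; -423/2048; -845/4096]  R=[-211/1024; -105/512; -13/64; -3/16; -1/8; 0]  => -1689/8192
v_15 [RBBBRRBRBBRRBBR]  L=[-1; -1/2; -1/4; -7/32; -27/128; -53/256; -423/2048; -845/4096]  R=[-1689/8192; -211/1024; -105/512; -13/64; -3/16; -1/8; 0]  => -3379/16384

-3379/16384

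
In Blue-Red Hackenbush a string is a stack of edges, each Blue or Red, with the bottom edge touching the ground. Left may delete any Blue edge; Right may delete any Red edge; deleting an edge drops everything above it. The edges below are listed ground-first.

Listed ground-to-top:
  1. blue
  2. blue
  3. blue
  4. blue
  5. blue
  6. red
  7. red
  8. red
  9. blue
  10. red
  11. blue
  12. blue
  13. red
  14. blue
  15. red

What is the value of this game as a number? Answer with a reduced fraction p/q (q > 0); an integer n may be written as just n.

step 1: add blue to get b; options L={ 0 } R={ none } — 1
step 2: add blue to get bb; options L={ 0; 1 } R={ none } — 2
step 3: add blue to get bbb; options L={ 0; 1; 2 } R={ none } — 3
step 4: add blue to get bbbb; options L={ 0; 1; 2; 3 } R={ none } — 4
step 5: add blue to get bbbbb; options L={ 0; 1; 2; 3; 4 } R={ none } — 5
step 6: add red to get bbbbbr; options L={ 0; 1; 2; 3; 4 } R={ 5 } — 9/2
step 7: add red to get bbbbbrr; options L={ 0; 1; 2; 3; 4 } R={ 9/2; 5 } — 17/4
step 8: add red to get bbbbbrrr; options L={ 0; 1; 2; 3; 4 } R={ 17/4; 9/2; 5 } — 33/8
step 9: add blue to get bbbbbrrrb; options L={ 0; 1; 2; 3; 4; 33/8 } R={ 17/4; 9/2; 5 } — 67/16
step 10: add red to get bbbbbrrrbr; options L={ 0; 1; 2; 3; 4; 33/8 } R={ 67/16; 17/4; 9/2; 5 } — 133/32
step 11: add blue to get bbbbbrrrbrb; options L={ 0; 1; 2; 3; 4; 33/8; 133/32 } R={ 67/16; 17/4; 9/2; 5 } — 267/64
step 12: add blue to get bbbbbrrrbrbb; options L={ 0; 1; 2; 3; 4; 33/8; 133/32; 267/64 } R={ 67/16; 17/4; 9/2; 5 } — 535/128
step 13: add red to get bbbbbrrrbrbbr; options L={ 0; 1; 2; 3; 4; 33/8; 133/32; 267/64 } R={ 535/128; 67/16; 17/4; 9/2; 5 } — 1069/256
step 14: add blue to get bbbbbrrrbrbbrb; options L={ 0; 1; 2; 3; 4; 33/8; 133/32; 267/64; 1069/256 } R={ 535/128; 67/16; 17/4; 9/2; 5 } — 2139/512
step 15: add red to get bbbbbrrrbrbbrbr; options L={ 0; 1; 2; 3; 4; 33/8; 133/32; 267/64; 1069/256 } R={ 2139/512; 535/128; 67/16; 17/4; 9/2; 5 } — 4277/1024

4277/1024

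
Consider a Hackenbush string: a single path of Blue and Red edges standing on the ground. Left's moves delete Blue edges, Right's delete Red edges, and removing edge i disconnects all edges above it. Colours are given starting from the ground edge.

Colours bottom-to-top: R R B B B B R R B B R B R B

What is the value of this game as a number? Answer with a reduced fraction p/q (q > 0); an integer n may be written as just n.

R: Left { · }, Right { 0 } = simplest -1
RR: Left { · }, Right { -1; 0 } = simplest -2
RRB: Left { -2 }, Right { -1; 0 } = simplest -3/2
RRBB: Left { -2; -3/2 }, Right { -1; 0 } = simplest -5/4
RRBBB: Left { -2; -3/2; -5/4 }, Right { -1; 0 } = simplest -9/8
RRBBBB: Left { -2; -3/2; -5/4; -9/8 }, Right { -1; 0 } = simplest -17/16
RRBBBBR: Left { -2; -3/2; -5/4; -9/8 }, Right { -17/16; -1; 0 } = simplest -35/32
RRBBBBRR: Left { -2; -3/2; -5/4; -9/8 }, Right { -35/32; -17/16; -1; 0 } = simplest -71/64
RRBBBBRRB: Left { -2; -3/2; -5/4; -9/8; -71/64 }, Right { -35/32; -17/16; -1; 0 } = simplest -141/128
RRBBBBRRBB: Left { -2; -3/2; -5/4; -9/8; -71/64; -141/128 }, Right { -35/32; -17/16; -1; 0 } = simplest -281/256
RRBBBBRRBBR: Left { -2; -3/2; -5/4; -9/8; -71/64; -141/128 }, Right { -281/256; -35/32; -17/16; -1; 0 } = simplest -563/512
RRBBBBRRBBRB: Left { -2; -3/2; -5/4; -9/8; -71/64; -141/128; -563/512 }, Right { -281/256; -35/32; -17/16; -1; 0 } = simplest -1125/1024
RRBBBBRRBBRBR: Left { -2; -3/2; -5/4; -9/8; -71/64; -141/128; -563/512 }, Right { -1125/1024; -281/256; -35/32; -17/16; -1; 0 } = simplest -2251/2048
RRBBBBRRBBRBRB: Left { -2; -3/2; -5/4; -9/8; -71/64; -141/128; -563/512; -2251/2048 }, Right { -1125/1024; -281/256; -35/32; -17/16; -1; 0 } = simplest -4501/4096

-4501/4096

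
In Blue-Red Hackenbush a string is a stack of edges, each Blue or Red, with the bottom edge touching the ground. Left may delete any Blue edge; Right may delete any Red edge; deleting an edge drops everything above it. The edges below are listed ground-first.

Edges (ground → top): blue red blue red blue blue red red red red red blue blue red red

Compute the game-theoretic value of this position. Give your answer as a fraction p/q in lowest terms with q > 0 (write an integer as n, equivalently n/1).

11289/16384

b: Left { 0 }, Right { (no moves) } gives simplest 1
br: Left { 0 }, Right { 1 } gives simplest 1/2
brb: Left { 0, 1/2 }, Right { 1 } gives simplest 3/4
brbr: Left { 0, 1/2 }, Right { 3/4, 1 } gives simplest 5/8
brbrb: Left { 0, 1/2, 5/8 }, Right { 3/4, 1 } gives simplest 11/16
brbrbb: Left { 0, 1/2, 5/8, 11/16 }, Right { 3/4, 1 } gives simplest 23/32
brbrbbr: Left { 0, 1/2, 5/8, 11/16 }, Right { 23/32, 3/4, 1 } gives simplest 45/64
brbrbbrr: Left { 0, 1/2, 5/8, 11/16 }, Right { 45/64, 23/32, 3/4, 1 } gives simplest 89/128
brbrbbrrr: Left { 0, 1/2, 5/8, 11/16 }, Right { 89/128, 45/64, 23/32, 3/4, 1 } gives simplest 177/256
brbrbbrrrr: Left { 0, 1/2, 5/8, 11/16 }, Right { 177/256, 89/128, 45/64, 23/32, 3/4, 1 } gives simplest 353/512
brbrbbrrrrr: Left { 0, 1/2, 5/8, 11/16 }, Right { 353/512, 177/256, 89/128, 45/64, 23/32, 3/4, 1 } gives simplest 705/1024
brbrbbrrrrrb: Left { 0, 1/2, 5/8, 11/16, 705/1024 }, Right { 353/512, 177/256, 89/128, 45/64, 23/32, 3/4, 1 } gives simplest 1411/2048
brbrbbrrrrrbb: Left { 0, 1/2, 5/8, 11/16, 705/1024, 1411/2048 }, Right { 353/512, 177/256, 89/128, 45/64, 23/32, 3/4, 1 } gives simplest 2823/4096
brbrbbrrrrrbbr: Left { 0, 1/2, 5/8, 11/16, 705/1024, 1411/2048 }, Right { 2823/4096, 353/512, 177/256, 89/128, 45/64, 23/32, 3/4, 1 } gives simplest 5645/8192
brbrbbrrrrrbbrr: Left { 0, 1/2, 5/8, 11/16, 705/1024, 1411/2048 }, Right { 5645/8192, 2823/4096, 353/512, 177/256, 89/128, 45/64, 23/32, 3/4, 1 } gives simplest 11289/16384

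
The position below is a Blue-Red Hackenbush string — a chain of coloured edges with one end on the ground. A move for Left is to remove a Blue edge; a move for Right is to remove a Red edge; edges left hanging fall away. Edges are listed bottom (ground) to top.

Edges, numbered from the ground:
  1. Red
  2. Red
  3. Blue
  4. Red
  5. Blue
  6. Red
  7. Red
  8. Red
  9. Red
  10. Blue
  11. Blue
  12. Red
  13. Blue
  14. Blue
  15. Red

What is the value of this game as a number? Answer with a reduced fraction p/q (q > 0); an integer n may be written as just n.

-14227/8192

val_1 [R]  L=[]  R=[0]  → -1
val_2 [RR]  L=[]  R=[-1 0]  → -2
val_3 [RRB]  L=[-2]  R=[-1 0]  → -3/2
val_4 [RRBR]  L=[-2]  R=[-3/2 -1 0]  → -7/4
val_5 [RRBRB]  L=[-2 -7/4]  R=[-3/2 -1 0]  → -13/8
val_6 [RRBRBR]  L=[-2 -7/4]  R=[-13/8 -3/2 -1 0]  → -27/16
val_7 [RRBRBRR]  L=[-2 -7/4]  R=[-27/16 -13/8 -3/2 -1 0]  → -55/32
val_8 [RRBRBRRR]  L=[-2 -7/4]  R=[-55/32 -27/16 -13/8 -3/2 -1 0]  → -111/64
val_9 [RRBRBRRRR]  L=[-2 -7/4]  R=[-111/64 -55/32 -27/16 -13/8 -3/2 -1 0]  → -223/128
val_10 [RRBRBRRRRB]  L=[-2 -7/4 -223/128]  R=[-111/64 -55/32 -27/16 -13/8 -3/2 -1 0]  → -445/256
val_11 [RRBRBRRRRBB]  L=[-2 -7/4 -223/128 -445/256]  R=[-111/64 -55/32 -27/16 -13/8 -3/2 -1 0]  → -889/512
val_12 [RRBRBRRRRBBR]  L=[-2 -7/4 -223/128 -445/256]  R=[-889/512 -111/64 -55/32 -27/16 -13/8 -3/2 -1 0]  → -1779/1024
val_13 [RRBRBRRRRBBRB]  L=[-2 -7/4 -223/128 -445/256 -1779/1024]  R=[-889/512 -111/64 -55/32 -27/16 -13/8 -3/2 -1 0]  → -3557/2048
val_14 [RRBRBRRRRBBRBB]  L=[-2 -7/4 -223/128 -445/256 -1779/1024 -3557/2048]  R=[-889/512 -111/64 -55/32 -27/16 -13/8 -3/2 -1 0]  → -7113/4096
val_15 [RRBRBRRRRBBRBBR]  L=[-2 -7/4 -223/128 -445/256 -1779/1024 -3557/2048]  R=[-7113/4096 -889/512 -111/64 -55/32 -27/16 -13/8 -3/2 -1 0]  → -14227/8192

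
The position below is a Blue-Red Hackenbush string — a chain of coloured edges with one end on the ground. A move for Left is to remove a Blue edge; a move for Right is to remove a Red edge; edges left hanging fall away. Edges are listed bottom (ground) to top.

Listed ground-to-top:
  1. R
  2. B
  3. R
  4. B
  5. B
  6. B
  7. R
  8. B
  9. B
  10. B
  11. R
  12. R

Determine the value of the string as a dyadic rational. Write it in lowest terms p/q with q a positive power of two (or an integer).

-1095/2048

Prefix values for R B R B B B R B B B R R via {L|R} + simplicity:
1 of 12 · R · max L −∞ · min R 0 gives -1
2 of 12 · RB · max L -1 · min R 0 gives -1/2
3 of 12 · RBR · max L -1 · min R -1/2 gives -3/4
4 of 12 · RBRB · max L -3/4 · min R -1/2 gives -5/8
5 of 12 · RBRBB · max L -5/8 · min R -1/2 gives -9/16
6 of 12 · RBRBBB · max L -9/16 · min R -1/2 gives -17/32
7 of 12 · RBRBBBR · max L -9/16 · min R -17/32 gives -35/64
8 of 12 · RBRBBBRB · max L -35/64 · min R -17/32 gives -69/128
9 of 12 · RBRBBBRBB · max L -69/128 · min R -17/32 gives -137/256
10 of 12 · RBRBBBRBBB · max L -137/256 · min R -17/32 gives -273/512
11 of 12 · RBRBBBRBBBR · max L -137/256 · min R -273/512 gives -547/1024
12 of 12 · RBRBBBRBBBRR · max L -137/256 · min R -547/1024 gives -1095/2048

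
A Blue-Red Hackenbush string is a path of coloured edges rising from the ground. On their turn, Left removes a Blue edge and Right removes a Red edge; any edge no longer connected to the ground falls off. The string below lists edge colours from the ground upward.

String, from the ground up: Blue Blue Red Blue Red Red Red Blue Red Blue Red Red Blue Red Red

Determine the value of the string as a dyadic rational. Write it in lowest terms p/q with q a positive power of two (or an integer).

edge 1 of 15 (Blue): { 0 | — } = 1
edge 2 of 15 (Blue): { 0, 1 | — } = 2
edge 3 of 15 (Red): { 0, 1 | 2 } = 3/2
edge 4 of 15 (Blue): { 0, 1, 3/2 | 2 } = 7/4
edge 5 of 15 (Red): { 0, 1, 3/2 | 7/4, 2 } = 13/8
edge 6 of 15 (Red): { 0, 1, 3/2 | 13/8, 7/4, 2 } = 25/16
edge 7 of 15 (Red): { 0, 1, 3/2 | 25/16, 13/8, 7/4, 2 } = 49/32
edge 8 of 15 (Blue): { 0, 1, 3/2, 49/32 | 25/16, 13/8, 7/4, 2 } = 99/64
edge 9 of 15 (Red): { 0, 1, 3/2, 49/32 | 99/64, 25/16, 13/8, 7/4, 2 } = 197/128
edge 10 of 15 (Blue): { 0, 1, 3/2, 49/32, 197/128 | 99/64, 25/16, 13/8, 7/4, 2 } = 395/256
edge 11 of 15 (Red): { 0, 1, 3/2, 49/32, 197/128 | 395/256, 99/64, 25/16, 13/8, 7/4, 2 } = 789/512
edge 12 of 15 (Red): { 0, 1, 3/2, 49/32, 197/128 | 789/512, 395/256, 99/64, 25/16, 13/8, 7/4, 2 } = 1577/1024
edge 13 of 15 (Blue): { 0, 1, 3/2, 49/32, 197/128, 1577/1024 | 789/512, 395/256, 99/64, 25/16, 13/8, 7/4, 2 } = 3155/2048
edge 14 of 15 (Red): { 0, 1, 3/2, 49/32, 197/128, 1577/1024 | 3155/2048, 789/512, 395/256, 99/64, 25/16, 13/8, 7/4, 2 } = 6309/4096
edge 15 of 15 (Red): { 0, 1, 3/2, 49/32, 197/128, 1577/1024 | 6309/4096, 3155/2048, 789/512, 395/256, 99/64, 25/16, 13/8, 7/4, 2 } = 12617/8192

12617/8192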